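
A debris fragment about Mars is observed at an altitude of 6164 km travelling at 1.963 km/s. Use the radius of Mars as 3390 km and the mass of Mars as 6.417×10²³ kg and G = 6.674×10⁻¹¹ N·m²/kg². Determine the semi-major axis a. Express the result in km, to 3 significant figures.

a ≈ 8380 km

μ = GM = 6.674×10⁻¹¹ × 6.417×10²³ = 4.283×10¹³ m³/s².
r = 3390 + 6164 = 9554.0 km = 9.554×10⁶ m.
Vis-viva rearranged: 1/a = 2/r − v²/μ = 2.093×10⁻⁷ − 8.998×10⁻⁸ = 1.194×10⁻⁷ m⁻¹.
a = 8.378×10⁶ m = 8377.9 km.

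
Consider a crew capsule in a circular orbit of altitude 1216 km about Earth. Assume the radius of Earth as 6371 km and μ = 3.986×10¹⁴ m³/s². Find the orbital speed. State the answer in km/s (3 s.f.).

v ≈ 7.25 km/s

r = 6371 + 1216 = 7587.0 km = 7.5870×10⁶ m.
For a circular orbit v = √(μ/r) = √(3.986×10¹⁴ / 7.587×10⁶) = √(5.254×10⁷) = 7248 m/s.
That is 7.248 km/s.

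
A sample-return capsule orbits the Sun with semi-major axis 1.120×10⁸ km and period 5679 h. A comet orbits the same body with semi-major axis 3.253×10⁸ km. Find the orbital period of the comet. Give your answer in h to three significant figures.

T₂ ≈ 28100 h

Kepler's third law: T² ∝ a³, so T₂ = T₁ (a₂/a₁)^(3/2).
a₂/a₁ = 2.904, (a₂/a₁)^(3/2) = 4.950.
T₂ = 5679 × 4.950 = 28110 h.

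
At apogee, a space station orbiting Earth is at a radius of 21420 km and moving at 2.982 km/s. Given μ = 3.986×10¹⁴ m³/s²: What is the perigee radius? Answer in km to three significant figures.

perigee radius ≈ 6720 km

r_a = 2.142×10⁷ m.
Specific energy ε = v²/2 − μ/r = -1.416×10⁷ J/kg, so a = −μ/(2ε) = 1.407×10⁷ m.
The apsides satisfy r_p + r_a = 2a, so the perigee radius is 2a − r_a = 6.725×10⁶ m = 6724.5 km.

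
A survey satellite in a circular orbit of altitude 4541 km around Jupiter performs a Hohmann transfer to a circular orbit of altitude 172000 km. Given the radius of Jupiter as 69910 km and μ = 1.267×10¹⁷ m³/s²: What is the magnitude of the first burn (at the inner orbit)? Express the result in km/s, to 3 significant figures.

Δv ≈ 9.76 km/s

r₁ = 69910 + 4541 = 74451 km = 7.4451×10⁷ m.
r₂ = 69910 + 172000 = 241910 km = 2.4191×10⁸ m.
Transfer ellipse a_t = (r₁ + r₂)/2 = 1.582×10⁸ m.
At r₁: circular v_c1 = √(μ/r₁) = 41250 m/s; transfer-perijove v_p = √[μ(2/r₁ − 1/a_t)] = 51020 m/s.
Δv₁ = v_p − v_c1 = 9763 m/s.
= 9.763 km/s.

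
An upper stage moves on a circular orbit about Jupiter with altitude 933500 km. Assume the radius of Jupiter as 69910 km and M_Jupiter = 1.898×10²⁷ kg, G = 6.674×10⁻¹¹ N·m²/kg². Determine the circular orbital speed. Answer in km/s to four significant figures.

μ = GM = 6.674×10⁻¹¹ × 1.898×10²⁷ = 1.267×10¹⁷ m³/s².
r = 69910 + 933500 = 1003400 km = 1.0034×10⁹ m.
For a circular orbit v = √(μ/r) = √(1.267×10¹⁷ / 1.003×10⁹) = √(1.262×10⁸) = 11240 m/s.
That is 11.24 km/s.

v ≈ 11.24 km/s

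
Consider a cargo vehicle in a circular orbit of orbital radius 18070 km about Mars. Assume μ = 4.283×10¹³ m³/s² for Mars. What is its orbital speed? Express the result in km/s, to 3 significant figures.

v ≈ 1.54 km/s

r = 18070 km = 1.807×10⁷ m.
For a circular orbit v = √(μ/r) = √(4.283×10¹³ / 1.807×10⁷) = √(2.370×10⁶) = 1540 m/s.
That is 1.540 km/s.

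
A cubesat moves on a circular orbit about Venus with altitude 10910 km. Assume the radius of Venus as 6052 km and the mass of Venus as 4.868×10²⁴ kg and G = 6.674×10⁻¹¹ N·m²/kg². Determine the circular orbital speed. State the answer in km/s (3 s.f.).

v ≈ 4.38 km/s

μ = GM = 6.674×10⁻¹¹ × 4.868×10²⁴ = 3.249×10¹⁴ m³/s².
r = 6052 + 10910 = 16962 km = 1.6962×10⁷ m.
For a circular orbit v = √(μ/r) = √(3.249×10¹⁴ / 1.696×10⁷) = √(1.915×10⁷) = 4377 m/s.
That is 4.377 km/s.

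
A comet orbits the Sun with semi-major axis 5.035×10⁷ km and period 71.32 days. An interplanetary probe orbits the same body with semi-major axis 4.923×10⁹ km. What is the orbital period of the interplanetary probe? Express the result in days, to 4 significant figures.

T₂ ≈ 68950 days

Kepler's third law: T² ∝ a³, so T₂ = T₁ (a₂/a₁)^(3/2).
a₂/a₁ = 97.78, (a₂/a₁)^(3/2) = 966.8.
T₂ = 71.32 × 966.8 = 68950 days.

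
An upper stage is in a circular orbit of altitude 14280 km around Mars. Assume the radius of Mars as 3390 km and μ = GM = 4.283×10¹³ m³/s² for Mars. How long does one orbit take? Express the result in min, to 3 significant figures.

T ≈ 1190 min

r = 3390 + 14280 = 17670 km = 1.7670×10⁷ m.
Kepler's third law: T = 2π√(r³/μ) = 2π√((1.767×10⁷)³ / 4.283×10¹³).
r³/μ = 1.288×10⁸ s², so T = 2π × 1.135×10⁴ = 7.131×10⁴ s.
Converting: 7.131×10⁴ s ÷ 60.00 = 1189 min.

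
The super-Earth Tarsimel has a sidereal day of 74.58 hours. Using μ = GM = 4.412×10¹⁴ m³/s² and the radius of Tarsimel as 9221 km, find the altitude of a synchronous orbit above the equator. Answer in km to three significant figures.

T = 74.58 hours = 2.685×10⁵ s.
A synchronous orbit has period T, so by Kepler's third law a = (μT²/4π²)^(1/3).
μT²/4π² = 4.412×10¹⁴ × (2.685×10⁵)² / 39.48 = 8.056×10²³ m³.
a = 9.305×10⁷ m = 93048 km.
Altitude h = a − R = 93048 − 9221 = 83827 km.

h_sync ≈ 83800 km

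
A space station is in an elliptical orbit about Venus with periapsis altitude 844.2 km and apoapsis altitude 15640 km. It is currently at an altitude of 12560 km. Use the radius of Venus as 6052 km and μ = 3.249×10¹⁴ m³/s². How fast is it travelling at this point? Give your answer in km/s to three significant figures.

v ≈ 3.49 km/s

r_p = 6052 + 844.2 = 6896.2 km = 6.8962×10⁶ m.
r_a = 6052 + 15640 = 21692 km = 2.1692×10⁷ m.
r = 6052 + 12560 = 18612 km = 1.861×10⁷ m.
Semi-major axis a = (r_p + r_a)/2 = 14294 km = 1.429×10⁷ m.
Vis-viva: v² = μ(2/r − 1/a) = 3.249×10¹⁴ × (1.075×10⁻⁷ − 6.996×10⁻⁸) = 1.218×10⁷ m²/s².
v = 3490 m/s = 3.490 km/s.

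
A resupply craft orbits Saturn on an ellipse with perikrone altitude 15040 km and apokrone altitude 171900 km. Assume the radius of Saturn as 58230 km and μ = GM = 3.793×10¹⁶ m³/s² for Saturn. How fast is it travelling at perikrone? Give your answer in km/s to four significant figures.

v ≈ 28.02 km/s

r_p = 58230 + 15040 = 73270 km = 7.3270×10⁷ m.
r_a = 58230 + 171900 = 230130 km = 2.3013×10⁸ m.
Semi-major axis a = (r_p + r_a)/2 = 1.5170×10⁵ km = 1.517×10⁸ m.
Vis-viva: v² = μ(2/r − 1/a) = 3.793×10¹⁶ × (2.730×10⁻⁸ − 6.592×10⁻⁹) = 7.853×10⁸ m²/s².
v = 28020 m/s = 28.02 km/s.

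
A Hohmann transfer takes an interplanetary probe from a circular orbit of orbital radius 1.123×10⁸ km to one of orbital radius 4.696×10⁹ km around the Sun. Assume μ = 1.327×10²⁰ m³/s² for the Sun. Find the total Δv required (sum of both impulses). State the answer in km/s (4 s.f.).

Δv_total ≈ 17.83 km/s

r₁ = 1.123×10⁸ km = 1.123×10¹¹ m.
r₂ = 4.696×10⁹ km = 4.696×10¹² m.
Transfer ellipse a_t = (r₁ + r₂)/2 = 2.404×10¹² m.
At r₁: circular v_c1 = √(μ/r₁) = 34380 m/s; transfer-perihelion v_p = √[μ(2/r₁ − 1/a_t)] = 48040 m/s.
Δv₁ = v_p − v_c1 = 13670 m/s.
At r₂: circular v_c2 = √(μ/r₂) = 5316 m/s; transfer-aphelion v_a = √[μ(2/r₂ − 1/a_t)] = 1149 m/s.
Δv₂ = v_c2 − v_a = 4167 m/s.
Total Δv = Δv₁ + Δv₂ = 17830 m/s = 17.83 km/s.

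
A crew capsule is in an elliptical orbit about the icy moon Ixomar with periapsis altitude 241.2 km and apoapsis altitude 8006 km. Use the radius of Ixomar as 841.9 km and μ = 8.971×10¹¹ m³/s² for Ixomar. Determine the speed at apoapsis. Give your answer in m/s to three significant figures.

v ≈ 149 m/s

r_p = 841.9 + 241.2 = 1083.1 km = 1.0831×10⁶ m.
r_a = 841.9 + 8006 = 8847.9 km = 8.8479×10⁶ m.
Semi-major axis a = (r_p + r_a)/2 = 4965.5 km = 4.966×10⁶ m.
Vis-viva: v² = μ(2/r − 1/a) = 8.971×10¹¹ × (2.260×10⁻⁷ − 2.014×10⁻⁷) = 2.212×10⁴ m²/s².
v = 148.7 m/s.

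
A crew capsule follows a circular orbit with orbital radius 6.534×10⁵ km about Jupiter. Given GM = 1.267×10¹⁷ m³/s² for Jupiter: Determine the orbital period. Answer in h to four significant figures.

T ≈ 81.90 h

r = 6.534×10⁵ km = 6.534×10⁸ m.
Kepler's third law: T = 2π√(r³/μ) = 2π√((6.534×10⁸)³ / 1.267×10¹⁷).
r³/μ = 2.202×10⁹ s², so T = 2π × 4.692×10⁴ = 2.948×10⁵ s.
Converting: 2.948×10⁵ s ÷ 3600 = 81.90 h.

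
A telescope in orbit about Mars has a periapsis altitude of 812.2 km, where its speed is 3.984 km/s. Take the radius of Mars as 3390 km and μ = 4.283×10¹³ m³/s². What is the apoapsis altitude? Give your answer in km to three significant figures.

apoapsis altitude ≈ 11400 km

r_p = 3390 + 812.2 = 4202.2 km = 4.202×10⁶ m.
Specific energy ε = v²/2 − μ/r = -2.256×10⁶ J/kg, so a = −μ/(2ε) = 9.492×10⁶ m.
The apsides satisfy r_p + r_a = 2a, so the apoapsis radius is 2a − r_p = 1.478×10⁷ m = 14781 km.
Apoapsis altitude = 14781 − 3390 = 11391 km.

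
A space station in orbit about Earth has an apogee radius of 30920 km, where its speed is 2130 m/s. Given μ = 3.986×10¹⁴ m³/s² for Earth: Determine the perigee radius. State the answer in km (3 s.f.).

perigee radius ≈ 6600 km

r_a = 3.092×10⁷ m.
Specific energy ε = v²/2 − μ/r = -1.062×10⁷ J/kg, so a = −μ/(2ε) = 1.876×10⁷ m.
The apsides satisfy r_p + r_a = 2a, so the perigee radius is 2a − r_a = 6.603×10⁶ m = 6602.8 km.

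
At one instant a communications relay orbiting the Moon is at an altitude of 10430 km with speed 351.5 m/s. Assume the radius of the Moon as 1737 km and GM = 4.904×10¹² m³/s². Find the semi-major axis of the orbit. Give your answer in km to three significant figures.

a ≈ 7180 km

r = 1737 + 10430 = 12167 km = 1.217×10⁷ m.
Vis-viva rearranged: 1/a = 2/r − v²/μ = 1.644×10⁻⁷ − 2.519×10⁻⁸ = 1.392×10⁻⁷ m⁻¹.
a = 7.185×10⁶ m = 7184.7 km.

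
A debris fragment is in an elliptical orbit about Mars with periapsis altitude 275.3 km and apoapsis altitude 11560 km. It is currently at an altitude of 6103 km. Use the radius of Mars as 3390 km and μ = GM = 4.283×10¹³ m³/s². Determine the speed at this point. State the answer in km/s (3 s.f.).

r_p = 3390 + 275.3 = 3665.3 km = 3.6653×10⁶ m.
r_a = 3390 + 11560 = 14950 km = 1.4950×10⁷ m.
r = 3390 + 6103 = 9493.0 km = 9.493×10⁶ m.
Semi-major axis a = (r_p + r_a)/2 = 9307.6 km = 9.308×10⁶ m.
Vis-viva: v² = μ(2/r − 1/a) = 4.283×10¹³ × (2.107×10⁻⁷ − 1.074×10⁻⁷) = 4.422×10⁶ m²/s².
v = 2103 m/s = 2.103 km/s.

v ≈ 2.10 km/s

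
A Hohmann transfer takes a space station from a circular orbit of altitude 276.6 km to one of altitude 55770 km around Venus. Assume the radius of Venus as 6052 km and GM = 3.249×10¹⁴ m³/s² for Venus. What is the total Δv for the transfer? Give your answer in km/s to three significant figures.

r₁ = 6052 + 276.6 = 6328.6 km = 6.3286×10⁶ m.
r₂ = 6052 + 55770 = 61822 km = 6.1822×10⁷ m.
Transfer ellipse a_t = (r₁ + r₂)/2 = 3.408×10⁷ m.
At r₁: circular v_c1 = √(μ/r₁) = 7165 m/s; transfer-periapsis v_p = √[μ(2/r₁ − 1/a_t)] = 9651 m/s.
Δv₁ = v_p − v_c1 = 2486 m/s.
At r₂: circular v_c2 = √(μ/r₂) = 2292 m/s; transfer-apoapsis v_a = √[μ(2/r₂ − 1/a_t)] = 988.0 m/s.
Δv₂ = v_c2 − v_a = 1305 m/s.
Total Δv = Δv₁ + Δv₂ = 3790 m/s = 3.790 km/s.

Δv_total ≈ 3.79 km/s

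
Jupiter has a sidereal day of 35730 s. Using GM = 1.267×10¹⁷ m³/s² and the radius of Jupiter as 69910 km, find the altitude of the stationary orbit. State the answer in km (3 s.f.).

h_sync ≈ 90100 km

A synchronous orbit has period T, so by Kepler's third law a = (μT²/4π²)^(1/3).
μT²/4π² = 1.267×10¹⁷ × (3.573×10⁴)² / 39.48 = 4.097×10²⁴ m³.
a = 1.600×10⁸ m = 1.6002×10⁵ km.
Altitude h = a − R = 1.6002×10⁵ − 69910 = 90105 km.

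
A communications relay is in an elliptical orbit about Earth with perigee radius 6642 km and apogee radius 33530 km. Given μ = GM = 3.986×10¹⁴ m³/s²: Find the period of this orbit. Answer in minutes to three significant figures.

Semi-major axis a = (r_p + r_a)/2 = (6642.0 + 33530)/2 = 20086 km = 2.009×10⁷ m.
By Kepler's third law T = 2π√(a³/μ) = 2π × 4.509×10³ = 2.833×10⁴ s.
= 472.2 minutes.

T ≈ 472 minutes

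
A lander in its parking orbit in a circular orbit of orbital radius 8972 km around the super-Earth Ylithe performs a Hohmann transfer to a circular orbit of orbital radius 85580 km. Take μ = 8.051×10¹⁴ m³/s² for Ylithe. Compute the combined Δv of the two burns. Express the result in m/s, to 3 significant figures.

r₁ = 8972 km = 8.972×10⁶ m.
r₂ = 85580 km = 8.558×10⁷ m.
Transfer ellipse a_t = (r₁ + r₂)/2 = 4.728×10⁷ m.
At r₁: circular v_c1 = √(μ/r₁) = 9473 m/s; transfer-periapsis v_p = √[μ(2/r₁ − 1/a_t)] = 12750 m/s.
Δv₁ = v_p − v_c1 = 3272 m/s.
At r₂: circular v_c2 = √(μ/r₂) = 3067 m/s; transfer-apoapsis v_a = √[μ(2/r₂ − 1/a_t)] = 1336 m/s.
Δv₂ = v_c2 − v_a = 1731 m/s.
Total Δv = Δv₁ + Δv₂ = 5003 m/s.

Δv_total ≈ 5000 m/s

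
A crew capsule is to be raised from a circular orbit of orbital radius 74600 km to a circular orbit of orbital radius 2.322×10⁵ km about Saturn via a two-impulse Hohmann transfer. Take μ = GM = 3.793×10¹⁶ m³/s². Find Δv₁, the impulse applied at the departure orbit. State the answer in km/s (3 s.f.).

r₁ = 74600 km = 7.460×10⁷ m.
r₂ = 2.322×10⁵ km = 2.322×10⁸ m.
Transfer ellipse a_t = (r₁ + r₂)/2 = 1.534×10⁸ m.
At r₁: circular v_c1 = √(μ/r₁) = 22550 m/s; transfer-perikrone v_p = √[μ(2/r₁ − 1/a_t)] = 27740 m/s.
Δv₁ = v_p − v_c1 = 5193 m/s.
= 5.193 km/s.

Δv ≈ 5.19 km/s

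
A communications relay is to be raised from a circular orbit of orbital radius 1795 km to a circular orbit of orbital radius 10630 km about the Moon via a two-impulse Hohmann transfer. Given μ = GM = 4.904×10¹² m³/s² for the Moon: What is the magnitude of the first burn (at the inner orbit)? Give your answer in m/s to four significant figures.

r₁ = 1795 km = 1.795×10⁶ m.
r₂ = 10630 km = 1.063×10⁷ m.
Transfer ellipse a_t = (r₁ + r₂)/2 = 6.212×10⁶ m.
At r₁: circular v_c1 = √(μ/r₁) = 1653 m/s; transfer-perilune v_p = √[μ(2/r₁ − 1/a_t)] = 2162 m/s.
Δv₁ = v_p − v_c1 = 509.2 m/s.

Δv ≈ 509.2 m/s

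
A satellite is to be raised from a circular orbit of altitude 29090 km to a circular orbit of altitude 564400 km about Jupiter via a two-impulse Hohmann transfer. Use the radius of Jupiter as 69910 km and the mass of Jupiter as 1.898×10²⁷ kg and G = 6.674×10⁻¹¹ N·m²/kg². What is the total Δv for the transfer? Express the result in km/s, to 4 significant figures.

Δv_total ≈ 18.07 km/s

μ = GM = 6.674×10⁻¹¹ × 1.898×10²⁷ = 1.267×10¹⁷ m³/s².
r₁ = 69910 + 29090 = 99000 km = 9.9000×10⁷ m.
r₂ = 69910 + 564400 = 634310 km = 6.3431×10⁸ m.
Transfer ellipse a_t = (r₁ + r₂)/2 = 3.667×10⁸ m.
At r₁: circular v_c1 = √(μ/r₁) = 35770 m/s; transfer-perijove v_p = √[μ(2/r₁ − 1/a_t)] = 47050 m/s.
Δv₁ = v_p − v_c1 = 11280 m/s.
At r₂: circular v_c2 = √(μ/r₂) = 14130 m/s; transfer-apojove v_a = √[μ(2/r₂ − 1/a_t)] = 7343 m/s.
Δv₂ = v_c2 − v_a = 6788 m/s.
Total Δv = Δv₁ + Δv₂ = 18070 m/s = 18.07 km/s.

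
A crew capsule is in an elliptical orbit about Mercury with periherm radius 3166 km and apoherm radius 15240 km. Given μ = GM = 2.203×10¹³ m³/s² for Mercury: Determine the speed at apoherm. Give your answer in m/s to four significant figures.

v ≈ 705.2 m/s

Semi-major axis a = (r_p + r_a)/2 = 9203.0 km = 9.203×10⁶ m.
Vis-viva: v² = μ(2/r − 1/a) = 2.203×10¹³ × (1.312×10⁻⁷ − 1.087×10⁻⁷) = 4.973×10⁵ m²/s².
v = 705.2 m/s.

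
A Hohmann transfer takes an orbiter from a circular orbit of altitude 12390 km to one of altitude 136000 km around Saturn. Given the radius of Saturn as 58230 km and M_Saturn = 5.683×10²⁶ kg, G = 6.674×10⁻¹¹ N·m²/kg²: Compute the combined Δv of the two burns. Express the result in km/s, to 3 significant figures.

μ = GM = 6.674×10⁻¹¹ × 5.683×10²⁶ = 3.793×10¹⁶ m³/s².
r₁ = 58230 + 12390 = 70620 km = 7.0620×10⁷ m.
r₂ = 58230 + 136000 = 194230 km = 1.9423×10⁸ m.
Transfer ellipse a_t = (r₁ + r₂)/2 = 1.324×10⁸ m.
At r₁: circular v_c1 = √(μ/r₁) = 23170 m/s; transfer-perikrone v_p = √[μ(2/r₁ − 1/a_t)] = 28070 m/s.
Δv₁ = v_p − v_c1 = 4892 m/s.
At r₂: circular v_c2 = √(μ/r₂) = 13970 m/s; transfer-apokrone v_a = √[μ(2/r₂ − 1/a_t)] = 10200 m/s.
Δv₂ = v_c2 − v_a = 3769 m/s.
Total Δv = Δv₁ + Δv₂ = 8661 m/s = 8.661 km/s.

Δv_total ≈ 8.66 km/s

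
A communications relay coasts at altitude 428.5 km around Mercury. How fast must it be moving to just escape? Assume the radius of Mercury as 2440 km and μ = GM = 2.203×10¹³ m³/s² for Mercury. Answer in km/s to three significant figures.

r = 2440 + 428.5 = 2868.5 km = 2.8685×10⁶ m.
Escape speed v_esc = √(2μ/r) = √(2 × 2.203×10¹³ / 2.868×10⁶) = √(1.536×10⁷) = 3919 m/s.
= 3.919 km/s.

v_esc ≈ 3.92 km/s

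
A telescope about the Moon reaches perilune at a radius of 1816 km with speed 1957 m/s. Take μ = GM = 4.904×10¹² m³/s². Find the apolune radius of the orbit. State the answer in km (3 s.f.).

apolune radius ≈ 4430 km

r_p = 1.816×10⁶ m.
Specific energy ε = v²/2 − μ/r = -7.855×10⁵ J/kg, so a = −μ/(2ε) = 3.122×10⁶ m.
The apsides satisfy r_p + r_a = 2a, so the apolune radius is 2a − r_p = 4.427×10⁶ m = 4427.0 km.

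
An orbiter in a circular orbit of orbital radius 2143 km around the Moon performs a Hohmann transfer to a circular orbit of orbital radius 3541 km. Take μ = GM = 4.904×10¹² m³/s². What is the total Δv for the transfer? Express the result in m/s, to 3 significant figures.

r₁ = 2143 km = 2.143×10⁶ m.
r₂ = 3541 km = 3.541×10⁶ m.
Transfer ellipse a_t = (r₁ + r₂)/2 = 2.842×10⁶ m.
At r₁: circular v_c1 = √(μ/r₁) = 1513 m/s; transfer-perilune v_p = √[μ(2/r₁ − 1/a_t)] = 1689 m/s.
Δv₁ = v_p − v_c1 = 175.8 m/s.
At r₂: circular v_c2 = √(μ/r₂) = 1177 m/s; transfer-apolune v_a = √[μ(2/r₂ − 1/a_t)] = 1022 m/s.
Δv₂ = v_c2 − v_a = 154.9 m/s.
Total Δv = Δv₁ + Δv₂ = 330.7 m/s.

Δv_total ≈ 331 m/s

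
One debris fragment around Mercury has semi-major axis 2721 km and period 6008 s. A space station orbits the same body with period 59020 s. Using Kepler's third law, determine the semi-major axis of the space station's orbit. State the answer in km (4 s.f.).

Kepler's third law: a³ ∝ T², so a₂ = a₁ (T₂/T₁)^(2/3).
T₂/T₁ = 9.824, (T₂/T₁)^(2/3) = 4.587.
a₂ = 2721 × 4.587 = 12480 km.

a₂ ≈ 12480 km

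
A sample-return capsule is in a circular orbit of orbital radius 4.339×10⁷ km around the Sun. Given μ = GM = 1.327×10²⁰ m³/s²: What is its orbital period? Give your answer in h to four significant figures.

T ≈ 1369 h

r = 4.339×10⁷ km = 4.339×10¹⁰ m.
Kepler's third law: T = 2π√(r³/μ) = 2π√((4.339×10¹⁰)³ / 1.327×10²⁰).
r³/μ = 6.156×10¹¹ s², so T = 2π × 7.846×10⁵ = 4.930×10⁶ s.
Converting: 4.930×10⁶ s ÷ 3600 = 1369 h.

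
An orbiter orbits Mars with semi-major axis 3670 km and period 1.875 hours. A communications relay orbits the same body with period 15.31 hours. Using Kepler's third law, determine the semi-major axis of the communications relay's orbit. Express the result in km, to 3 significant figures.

Kepler's third law: a³ ∝ T², so a₂ = a₁ (T₂/T₁)^(2/3).
T₂/T₁ = 8.165, (T₂/T₁)^(2/3) = 4.055.
a₂ = 3670 × 4.055 = 14880 km.

a₂ ≈ 14900 km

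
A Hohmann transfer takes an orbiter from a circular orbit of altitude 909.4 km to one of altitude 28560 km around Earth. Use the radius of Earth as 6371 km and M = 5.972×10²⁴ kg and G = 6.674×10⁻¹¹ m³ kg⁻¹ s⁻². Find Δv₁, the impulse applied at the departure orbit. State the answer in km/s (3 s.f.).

μ = GM = 6.674×10⁻¹¹ × 5.972×10²⁴ = 3.986×10¹⁴ m³/s².
r₁ = 6371 + 909.4 = 7280.4 km = 7.2804×10⁶ m.
r₂ = 6371 + 28560 = 34931 km = 3.4931×10⁷ m.
Transfer ellipse a_t = (r₁ + r₂)/2 = 2.111×10⁷ m.
At r₁: circular v_c1 = √(μ/r₁) = 7399 m/s; transfer-perigee v_p = √[μ(2/r₁ − 1/a_t)] = 9519 m/s.
Δv₁ = v_p − v_c1 = 2120 m/s.
= 2.120 km/s.

Δv ≈ 2.12 km/s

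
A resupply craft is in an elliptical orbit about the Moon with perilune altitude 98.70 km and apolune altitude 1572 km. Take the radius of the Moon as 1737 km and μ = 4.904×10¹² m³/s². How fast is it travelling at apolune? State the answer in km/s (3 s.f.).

v ≈ 1.03 km/s

r_p = 1737 + 98.70 = 1835.7 km = 1.8357×10⁶ m.
r_a = 1737 + 1572 = 3309.0 km = 3.3090×10⁶ m.
Semi-major axis a = (r_p + r_a)/2 = 2572.3 km = 2.572×10⁶ m.
Vis-viva: v² = μ(2/r − 1/a) = 4.904×10¹² × (6.044×10⁻⁷ − 3.887×10⁻⁷) = 1.058×10⁶ m²/s².
v = 1028 m/s = 1.028 km/s.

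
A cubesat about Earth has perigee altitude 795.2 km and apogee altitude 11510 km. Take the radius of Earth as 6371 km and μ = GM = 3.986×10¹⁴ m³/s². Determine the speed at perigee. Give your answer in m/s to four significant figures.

r_p = 6371 + 795.2 = 7166.2 km = 7.1662×10⁶ m.
r_a = 6371 + 11510 = 17881 km = 1.7881×10⁷ m.
Semi-major axis a = (r_p + r_a)/2 = 12524 km = 1.252×10⁷ m.
Vis-viva: v² = μ(2/r − 1/a) = 3.986×10¹⁴ × (2.791×10⁻⁷ − 7.985×10⁻⁸) = 7.942×10⁷ m²/s².
v = 8912 m/s.

v ≈ 8912 m/s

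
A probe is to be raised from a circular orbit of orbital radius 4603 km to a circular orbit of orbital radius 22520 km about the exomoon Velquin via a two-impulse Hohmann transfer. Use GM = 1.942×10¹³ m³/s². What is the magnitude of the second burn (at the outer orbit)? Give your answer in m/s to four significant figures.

r₁ = 4603 km = 4.603×10⁶ m.
r₂ = 22520 km = 2.252×10⁷ m.
Transfer ellipse a_t = (r₁ + r₂)/2 = 1.356×10⁷ m.
At r₁: circular v_c1 = √(μ/r₁) = 2054 m/s; transfer-periapsis v_p = √[μ(2/r₁ − 1/a_t)] = 2647 m/s.
At r₂: circular v_c2 = √(μ/r₂) = 928.6 m/s; transfer-apoapsis v_a = √[μ(2/r₂ − 1/a_t)] = 541.0 m/s.
Δv₂ = v_c2 − v_a = 387.6 m/s.

Δv ≈ 387.6 m/s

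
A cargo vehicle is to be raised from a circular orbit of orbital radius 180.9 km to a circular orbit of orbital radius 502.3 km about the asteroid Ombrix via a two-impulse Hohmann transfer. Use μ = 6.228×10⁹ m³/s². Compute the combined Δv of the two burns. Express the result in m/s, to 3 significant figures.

r₁ = 180.9 km = 1.809×10⁵ m.
r₂ = 502.3 km = 5.023×10⁵ m.
Transfer ellipse a_t = (r₁ + r₂)/2 = 3.416×10⁵ m.
At r₁: circular v_c1 = √(μ/r₁) = 185.5 m/s; transfer-periapsis v_p = √[μ(2/r₁ − 1/a_t)] = 225.0 m/s.
Δv₁ = v_p − v_c1 = 39.45 m/s.
At r₂: circular v_c2 = √(μ/r₂) = 111.4 m/s; transfer-apoapsis v_a = √[μ(2/r₂ − 1/a_t)] = 81.03 m/s.
Δv₂ = v_c2 − v_a = 30.32 m/s.
Total Δv = Δv₁ + Δv₂ = 69.77 m/s.

Δv_total ≈ 69.8 m/s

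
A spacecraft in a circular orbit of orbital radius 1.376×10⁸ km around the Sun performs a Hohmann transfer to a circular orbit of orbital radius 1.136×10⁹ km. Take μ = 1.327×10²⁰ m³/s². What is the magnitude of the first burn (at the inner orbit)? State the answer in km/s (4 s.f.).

Δv ≈ 10.42 km/s

r₁ = 1.376×10⁸ km = 1.376×10¹¹ m.
r₂ = 1.136×10⁹ km = 1.136×10¹² m.
Transfer ellipse a_t = (r₁ + r₂)/2 = 6.368×10¹¹ m.
At r₁: circular v_c1 = √(μ/r₁) = 31050 m/s; transfer-perihelion v_p = √[μ(2/r₁ − 1/a_t)] = 41480 m/s.
Δv₁ = v_p − v_c1 = 10420 m/s.
= 10.42 km/s.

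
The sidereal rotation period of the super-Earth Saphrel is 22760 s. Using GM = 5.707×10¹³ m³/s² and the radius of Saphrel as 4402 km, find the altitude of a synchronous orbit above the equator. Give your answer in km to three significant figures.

h_sync ≈ 4680 km

A synchronous orbit has period T, so by Kepler's third law a = (μT²/4π²)^(1/3).
μT²/4π² = 5.707×10¹³ × (2.276×10⁴)² / 39.48 = 7.488×10²⁰ m³.
a = 9.081×10⁶ m = 9080.9 km.
Altitude h = a − R = 9080.9 − 4402 = 4678.9 km.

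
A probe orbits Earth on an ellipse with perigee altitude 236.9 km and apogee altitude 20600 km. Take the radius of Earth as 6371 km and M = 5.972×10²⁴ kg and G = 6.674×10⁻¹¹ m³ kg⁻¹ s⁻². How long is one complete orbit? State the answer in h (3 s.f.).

T ≈ 6.01 h

μ = GM = 6.674×10⁻¹¹ × 5.972×10²⁴ = 3.986×10¹⁴ m³/s².
r_p = 6371 + 236.9 = 6607.9 km = 6.6079×10⁶ m.
r_a = 6371 + 20600 = 26971 km = 2.6971×10⁷ m.
Semi-major axis a = (r_p + r_a)/2 = (6607.9 + 26971)/2 = 16789 km = 1.679×10⁷ m.
By Kepler's third law T = 2π√(a³/μ) = 2π × 3.446×10³ = 2.165×10⁴ s.
= 6.014 h.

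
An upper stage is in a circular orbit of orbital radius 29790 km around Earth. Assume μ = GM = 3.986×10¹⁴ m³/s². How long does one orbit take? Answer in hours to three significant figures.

T ≈ 14.2 hours

r = 29790 km = 2.979×10⁷ m.
Kepler's third law: T = 2π√(r³/μ) = 2π√((2.979×10⁷)³ / 3.986×10¹⁴).
r³/μ = 6.632×10⁷ s², so T = 2π × 8.144×10³ = 5.117×10⁴ s.
Converting: 5.117×10⁴ s ÷ 3600 = 14.21 hours.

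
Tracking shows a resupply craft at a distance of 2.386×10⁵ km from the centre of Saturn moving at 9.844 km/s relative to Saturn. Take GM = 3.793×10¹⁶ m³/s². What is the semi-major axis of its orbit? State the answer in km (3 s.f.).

r = 2.386×10⁸ m.
Vis-viva rearranged: 1/a = 2/r − v²/μ = 8.382×10⁻⁹ − 2.555×10⁻⁹ = 5.827×10⁻⁹ m⁻¹.
a = 1.716×10⁸ m = 1.7160×10⁵ km.

a ≈ 1.72×10⁵ km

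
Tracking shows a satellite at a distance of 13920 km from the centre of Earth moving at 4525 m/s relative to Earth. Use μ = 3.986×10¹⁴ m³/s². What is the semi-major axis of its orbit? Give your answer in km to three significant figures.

r = 1.392×10⁷ m.
Vis-viva rearranged: 1/a = 2/r − v²/μ = 1.437×10⁻⁷ − 5.137×10⁻⁸ = 9.231×10⁻⁸ m⁻¹.
a = 1.083×10⁷ m = 10833 km.

a ≈ 10800 km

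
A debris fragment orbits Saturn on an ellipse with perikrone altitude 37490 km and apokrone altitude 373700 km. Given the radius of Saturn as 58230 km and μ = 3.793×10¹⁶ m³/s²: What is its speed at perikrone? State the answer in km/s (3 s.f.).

v ≈ 25.5 km/s

r_p = 58230 + 37490 = 95720 km = 9.5720×10⁷ m.
r_a = 58230 + 373700 = 431930 km = 4.3193×10⁸ m.
Semi-major axis a = (r_p + r_a)/2 = 2.6382×10⁵ km = 2.638×10⁸ m.
Vis-viva: v² = μ(2/r − 1/a) = 3.793×10¹⁶ × (2.089×10⁻⁸ − 3.790×10⁻⁹) = 6.488×10⁸ m²/s².
v = 25470 m/s = 25.47 km/s.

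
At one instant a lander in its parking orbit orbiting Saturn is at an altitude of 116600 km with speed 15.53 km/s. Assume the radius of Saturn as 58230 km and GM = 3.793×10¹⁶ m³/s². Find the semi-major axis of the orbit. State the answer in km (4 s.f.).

a ≈ 1.968×10⁵ km

r = 58230 + 116600 = 1.7483×10⁵ km = 1.748×10⁸ m.
Vis-viva rearranged: 1/a = 2/r − v²/μ = 1.144×10⁻⁸ − 6.359×10⁻⁹ = 5.081×10⁻⁹ m⁻¹.
a = 1.968×10⁸ m = 1.9681×10⁵ km.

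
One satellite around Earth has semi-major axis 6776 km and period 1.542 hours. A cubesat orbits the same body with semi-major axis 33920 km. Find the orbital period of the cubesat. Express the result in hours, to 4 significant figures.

Kepler's third law: T² ∝ a³, so T₂ = T₁ (a₂/a₁)^(3/2).
a₂/a₁ = 5.006, (a₂/a₁)^(3/2) = 11.20.
T₂ = 1.542 × 11.20 = 17.27 hours.

T₂ ≈ 17.27 hours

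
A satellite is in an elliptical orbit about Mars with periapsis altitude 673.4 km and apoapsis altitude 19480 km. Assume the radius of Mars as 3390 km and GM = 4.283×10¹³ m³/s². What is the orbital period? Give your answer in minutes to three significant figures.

r_p = 3390 + 673.4 = 4063.4 km = 4.0634×10⁶ m.
r_a = 3390 + 19480 = 22870 km = 2.2870×10⁷ m.
Semi-major axis a = (r_p + r_a)/2 = (4063.4 + 22870)/2 = 13467 km = 1.347×10⁷ m.
By Kepler's third law T = 2π√(a³/μ) = 2π × 7.551×10³ = 4.745×10⁴ s.
= 790.8 minutes.

T ≈ 791 minutes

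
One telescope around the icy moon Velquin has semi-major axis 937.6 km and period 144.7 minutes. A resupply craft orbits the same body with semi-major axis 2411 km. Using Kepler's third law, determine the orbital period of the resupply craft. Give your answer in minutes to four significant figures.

Kepler's third law: T² ∝ a³, so T₂ = T₁ (a₂/a₁)^(3/2).
a₂/a₁ = 2.571, (a₂/a₁)^(3/2) = 4.124.
T₂ = 144.7 × 4.124 = 596.7 minutes.

T₂ ≈ 596.7 minutes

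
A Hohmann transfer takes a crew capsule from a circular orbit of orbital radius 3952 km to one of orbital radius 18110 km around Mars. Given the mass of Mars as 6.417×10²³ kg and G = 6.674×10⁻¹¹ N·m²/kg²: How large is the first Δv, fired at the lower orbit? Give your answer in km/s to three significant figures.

Δv ≈ 0.926 km/s

μ = GM = 6.674×10⁻¹¹ × 6.417×10²³ = 4.283×10¹³ m³/s².
r₁ = 3952 km = 3.952×10⁶ m.
r₂ = 18110 km = 1.811×10⁷ m.
Transfer ellipse a_t = (r₁ + r₂)/2 = 1.103×10⁷ m.
At r₁: circular v_c1 = √(μ/r₁) = 3292 m/s; transfer-periapsis v_p = √[μ(2/r₁ − 1/a_t)] = 4218 m/s.
Δv₁ = v_p − v_c1 = 926.0 m/s.
= 0.926 km/s.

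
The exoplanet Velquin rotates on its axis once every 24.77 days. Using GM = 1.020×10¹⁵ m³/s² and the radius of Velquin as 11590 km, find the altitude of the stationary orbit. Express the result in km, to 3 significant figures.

T = 24.77 days = 2.140×10⁶ s.
A synchronous orbit has period T, so by Kepler's third law a = (μT²/4π²)^(1/3).
μT²/4π² = 1.020×10¹⁵ × (2.140×10⁶)² / 39.48 = 1.183×10²⁶ m³.
a = 4.910×10⁸ m = 4.9095×10⁵ km.
Altitude h = a − R = 4.9095×10⁵ − 11590 = 4.7936×10⁵ km.

h_sync ≈ 4.79×10⁵ km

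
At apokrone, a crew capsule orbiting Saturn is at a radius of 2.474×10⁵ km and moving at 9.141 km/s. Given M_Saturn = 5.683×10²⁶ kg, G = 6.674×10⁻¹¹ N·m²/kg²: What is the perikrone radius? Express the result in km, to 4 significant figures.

μ = GM = 6.674×10⁻¹¹ × 5.683×10²⁶ = 3.793×10¹⁶ m³/s².
r_a = 2.474×10⁸ m.
Specific energy ε = v²/2 − μ/r = -1.115×10⁸ J/kg, so a = −μ/(2ε) = 1.700×10⁸ m.
The apsides satisfy r_p + r_a = 2a, so the perikrone radius is 2a − r_a = 9.268×10⁷ m = 92677 km.

perikrone radius ≈ 92680 km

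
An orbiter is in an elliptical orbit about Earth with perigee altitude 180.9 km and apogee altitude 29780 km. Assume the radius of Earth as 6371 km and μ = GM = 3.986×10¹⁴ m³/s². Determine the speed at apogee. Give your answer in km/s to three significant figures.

r_p = 6371 + 180.9 = 6551.9 km = 6.5519×10⁶ m.
r_a = 6371 + 29780 = 36151 km = 3.6151×10⁷ m.
Semi-major axis a = (r_p + r_a)/2 = 21351 km = 2.135×10⁷ m.
Vis-viva: v² = μ(2/r − 1/a) = 3.986×10¹⁴ × (5.532×10⁻⁸ − 4.684×10⁻⁸) = 3.383×10⁶ m²/s².
v = 1839 m/s = 1.839 km/s.

v ≈ 1.84 km/s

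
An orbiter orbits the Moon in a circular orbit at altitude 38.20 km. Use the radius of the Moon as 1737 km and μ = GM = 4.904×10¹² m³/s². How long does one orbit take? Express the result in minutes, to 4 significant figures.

T ≈ 111.8 minutes

r = 1737 + 38.20 = 1775.2 km = 1.7752×10⁶ m.
Kepler's third law: T = 2π√(r³/μ) = 2π√((1.775×10⁶)³ / 4.904×10¹²).
r³/μ = 1.141×10⁶ s², so T = 2π × 1.068×10³ = 6.711×10³ s.
Converting: 6.711×10³ s ÷ 60.00 = 111.8 minutes.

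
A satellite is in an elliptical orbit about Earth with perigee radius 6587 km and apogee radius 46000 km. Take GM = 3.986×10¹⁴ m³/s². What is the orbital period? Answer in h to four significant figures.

T ≈ 11.79 h

Semi-major axis a = (r_p + r_a)/2 = (6587.0 + 46000)/2 = 26294 km = 2.629×10⁷ m.
By Kepler's third law T = 2π√(a³/μ) = 2π × 6.753×10³ = 4.243×10⁴ s.
= 11.79 h.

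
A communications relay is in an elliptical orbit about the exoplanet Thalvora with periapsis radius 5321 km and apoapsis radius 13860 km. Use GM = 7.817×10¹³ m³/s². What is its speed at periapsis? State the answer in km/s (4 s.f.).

Semi-major axis a = (r_p + r_a)/2 = 9590.5 km = 9.590×10⁶ m.
Vis-viva: v² = μ(2/r − 1/a) = 7.817×10¹³ × (3.759×10⁻⁷ − 1.043×10⁻⁷) = 2.123×10⁷ m²/s².
v = 4608 m/s = 4.608 km/s.

v ≈ 4.608 km/s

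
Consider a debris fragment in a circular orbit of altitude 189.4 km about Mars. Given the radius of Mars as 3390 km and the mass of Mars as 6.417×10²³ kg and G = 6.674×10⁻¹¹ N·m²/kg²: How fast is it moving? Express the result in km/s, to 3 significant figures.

v ≈ 3.46 km/s

μ = GM = 6.674×10⁻¹¹ × 6.417×10²³ = 4.283×10¹³ m³/s².
r = 3390 + 189.4 = 3579.4 km = 3.5794×10⁶ m.
For a circular orbit v = √(μ/r) = √(4.283×10¹³ / 3.579×10⁶) = √(1.196×10⁷) = 3459 m/s.
That is 3.459 km/s.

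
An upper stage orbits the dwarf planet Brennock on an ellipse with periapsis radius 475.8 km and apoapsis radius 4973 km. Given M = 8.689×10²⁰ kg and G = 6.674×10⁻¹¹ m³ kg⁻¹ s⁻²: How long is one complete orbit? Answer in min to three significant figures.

T ≈ 1960 min

μ = GM = 6.674×10⁻¹¹ × 8.689×10²⁰ = 5.799×10¹⁰ m³/s².
Semi-major axis a = (r_p + r_a)/2 = (475.80 + 4973.0)/2 = 2724.4 km = 2.724×10⁶ m.
By Kepler's third law T = 2π√(a³/μ) = 2π × 1.867×10⁴ = 1.173×10⁵ s.
= 1955 min.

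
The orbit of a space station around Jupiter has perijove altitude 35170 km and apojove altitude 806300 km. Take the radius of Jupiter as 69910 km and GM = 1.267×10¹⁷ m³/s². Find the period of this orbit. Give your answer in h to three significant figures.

r_p = 69910 + 35170 = 105080 km = 1.0508×10⁸ m.
r_a = 69910 + 806300 = 876210 km = 8.7621×10⁸ m.
Semi-major axis a = (r_p + r_a)/2 = (1.0508×10⁵ + 8.7621×10⁵)/2 = 4.9064×10⁵ km = 4.906×10⁸ m.
By Kepler's third law T = 2π√(a³/μ) = 2π × 3.053×10⁴ = 1.918×10⁵ s.
= 53.29 h.

T ≈ 53.3 h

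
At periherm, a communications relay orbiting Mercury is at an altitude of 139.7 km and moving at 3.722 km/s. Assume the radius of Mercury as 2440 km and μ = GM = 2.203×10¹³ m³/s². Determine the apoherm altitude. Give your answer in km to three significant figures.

r_p = 2440 + 139.7 = 2579.7 km = 2.580×10⁶ m.
Specific energy ε = v²/2 − μ/r = -1.613×10⁶ J/kg, so a = −μ/(2ε) = 6.828×10⁶ m.
The apsides satisfy r_p + r_a = 2a, so the apoherm radius is 2a − r_p = 1.108×10⁷ m = 11077 km.
Apoherm altitude = 11077 − 2440 = 8637.1 km.

apoherm altitude ≈ 8640 km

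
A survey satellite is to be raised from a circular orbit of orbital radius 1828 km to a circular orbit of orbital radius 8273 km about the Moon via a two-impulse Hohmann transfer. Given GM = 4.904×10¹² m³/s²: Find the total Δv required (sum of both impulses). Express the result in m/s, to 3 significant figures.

Δv_total ≈ 765 m/s

r₁ = 1828 km = 1.828×10⁶ m.
r₂ = 8273 km = 8.273×10⁶ m.
Transfer ellipse a_t = (r₁ + r₂)/2 = 5.050×10⁶ m.
At r₁: circular v_c1 = √(μ/r₁) = 1638 m/s; transfer-perilune v_p = √[μ(2/r₁ − 1/a_t)] = 2096 m/s.
Δv₁ = v_p − v_c1 = 458.4 m/s.
At r₂: circular v_c2 = √(μ/r₂) = 769.9 m/s; transfer-apolune v_a = √[μ(2/r₂ − 1/a_t)] = 463.2 m/s.
Δv₂ = v_c2 − v_a = 306.7 m/s.
Total Δv = Δv₁ + Δv₂ = 765.1 m/s.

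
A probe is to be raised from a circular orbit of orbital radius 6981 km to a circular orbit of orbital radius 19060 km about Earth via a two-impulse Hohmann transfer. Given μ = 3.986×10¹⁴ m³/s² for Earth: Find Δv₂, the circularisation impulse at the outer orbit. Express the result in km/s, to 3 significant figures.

r₁ = 6981 km = 6.981×10⁶ m.
r₂ = 19060 km = 1.906×10⁷ m.
Transfer ellipse a_t = (r₁ + r₂)/2 = 1.302×10⁷ m.
At r₁: circular v_c1 = √(μ/r₁) = 7556 m/s; transfer-perigee v_p = √[μ(2/r₁ − 1/a_t)] = 9142 m/s.
At r₂: circular v_c2 = √(μ/r₂) = 4573 m/s; transfer-apogee v_a = √[μ(2/r₂ − 1/a_t)] = 3349 m/s.
Δv₂ = v_c2 − v_a = 1225 m/s.
= 1.225 km/s.

Δv ≈ 1.22 km/s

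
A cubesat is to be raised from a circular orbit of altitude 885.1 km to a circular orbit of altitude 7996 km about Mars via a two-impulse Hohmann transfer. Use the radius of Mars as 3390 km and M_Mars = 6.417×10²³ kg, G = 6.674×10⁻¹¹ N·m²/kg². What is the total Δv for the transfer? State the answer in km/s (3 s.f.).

μ = GM = 6.674×10⁻¹¹ × 6.417×10²³ = 4.283×10¹³ m³/s².
r₁ = 3390 + 885.1 = 4275.1 km = 4.2751×10⁶ m.
r₂ = 3390 + 7996 = 11386 km = 1.1386×10⁷ m.
Transfer ellipse a_t = (r₁ + r₂)/2 = 7.831×10⁶ m.
At r₁: circular v_c1 = √(μ/r₁) = 3165 m/s; transfer-periapsis v_p = √[μ(2/r₁ − 1/a_t)] = 3817 m/s.
Δv₁ = v_p − v_c1 = 651.5 m/s.
At r₂: circular v_c2 = √(μ/r₂) = 1939 m/s; transfer-apoapsis v_a = √[μ(2/r₂ − 1/a_t)] = 1433 m/s.
Δv₂ = v_c2 − v_a = 506.4 m/s.
Total Δv = Δv₁ + Δv₂ = 1158 m/s = 1.158 km/s.

Δv_total ≈ 1.16 km/s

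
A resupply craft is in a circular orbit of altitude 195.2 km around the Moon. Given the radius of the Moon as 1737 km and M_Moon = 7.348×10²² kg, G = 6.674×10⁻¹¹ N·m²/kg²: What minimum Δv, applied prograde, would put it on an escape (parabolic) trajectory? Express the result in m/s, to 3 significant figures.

μ = GM = 6.674×10⁻¹¹ × 7.348×10²² = 4.904×10¹² m³/s².
r = 1737 + 195.2 = 1932.2 km = 1.9322×10⁶ m.
Circular speed v_c = √(μ/r) = 1593 m/s.
Escape speed v_esc = √(2μ/r) = √2 × v_c = 2253 m/s.
Δv = v_esc − v_c = 659.9 m/s.

Δv ≈ 660 m/s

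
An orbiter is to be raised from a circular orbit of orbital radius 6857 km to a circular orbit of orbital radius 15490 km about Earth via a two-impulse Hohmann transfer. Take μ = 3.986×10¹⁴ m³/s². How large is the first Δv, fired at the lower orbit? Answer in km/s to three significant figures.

Δv ≈ 1.35 km/s

r₁ = 6857 km = 6.857×10⁶ m.
r₂ = 15490 km = 1.549×10⁷ m.
Transfer ellipse a_t = (r₁ + r₂)/2 = 1.117×10⁷ m.
At r₁: circular v_c1 = √(μ/r₁) = 7624 m/s; transfer-perigee v_p = √[μ(2/r₁ − 1/a_t)] = 8977 m/s.
Δv₁ = v_p − v_c1 = 1353 m/s.
= 1.353 km/s.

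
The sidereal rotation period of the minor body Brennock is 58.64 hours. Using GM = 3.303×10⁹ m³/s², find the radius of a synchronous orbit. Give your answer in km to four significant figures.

r_sync ≈ 1551 km

T = 58.64 hours = 2.111×10⁵ s.
A synchronous orbit has period T, so by Kepler's third law a = (μT²/4π²)^(1/3).
μT²/4π² = 3.303×10⁹ × (2.111×10⁵)² / 39.48 = 3.729×10¹⁸ m³.
a = 1.551×10⁶ m = 1550.7 km.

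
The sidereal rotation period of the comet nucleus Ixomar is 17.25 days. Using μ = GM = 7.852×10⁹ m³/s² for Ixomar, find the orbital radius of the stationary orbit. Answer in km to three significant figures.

r_sync ≈ 7620 km

T = 17.25 days = 1.490×10⁶ s.
A synchronous orbit has period T, so by Kepler's third law a = (μT²/4π²)^(1/3).
μT²/4π² = 7.852×10⁹ × (1.490×10⁶)² / 39.48 = 4.418×10²⁰ m³.
a = 7.616×10⁶ m = 7616.3 km.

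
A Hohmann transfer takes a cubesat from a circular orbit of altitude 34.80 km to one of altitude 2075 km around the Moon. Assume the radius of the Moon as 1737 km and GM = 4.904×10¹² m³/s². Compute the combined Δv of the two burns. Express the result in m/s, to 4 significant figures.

r₁ = 1737 + 34.80 = 1771.8 km = 1.7718×10⁶ m.
r₂ = 1737 + 2075 = 3812.0 km = 3.8120×10⁶ m.
Transfer ellipse a_t = (r₁ + r₂)/2 = 2.792×10⁶ m.
At r₁: circular v_c1 = √(μ/r₁) = 1664 m/s; transfer-perilune v_p = √[μ(2/r₁ − 1/a_t)] = 1944 m/s.
Δv₁ = v_p − v_c1 = 280.3 m/s.
At r₂: circular v_c2 = √(μ/r₂) = 1134 m/s; transfer-apolune v_a = √[μ(2/r₂ − 1/a_t)] = 903.6 m/s.
Δv₂ = v_c2 − v_a = 230.7 m/s.
Total Δv = Δv₁ + Δv₂ = 511.0 m/s.

Δv_total ≈ 511.0 m/s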